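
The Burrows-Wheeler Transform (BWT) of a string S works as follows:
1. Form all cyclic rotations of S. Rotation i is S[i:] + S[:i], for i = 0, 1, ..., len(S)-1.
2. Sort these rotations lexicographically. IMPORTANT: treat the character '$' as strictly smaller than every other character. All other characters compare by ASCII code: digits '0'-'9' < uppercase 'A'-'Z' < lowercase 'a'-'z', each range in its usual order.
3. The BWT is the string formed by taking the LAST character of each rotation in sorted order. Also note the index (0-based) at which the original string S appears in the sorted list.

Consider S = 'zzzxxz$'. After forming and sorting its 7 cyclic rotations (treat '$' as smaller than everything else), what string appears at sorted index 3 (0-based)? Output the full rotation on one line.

All 7 rotations (rotation i = S[i:]+S[:i]):
  rot[0] = zzzxxz$
  rot[1] = zzxxz$z
  rot[2] = zxxz$zz
  rot[3] = xxz$zzz
  rot[4] = xz$zzzx
  rot[5] = z$zzzxx
  rot[6] = $zzzxxz
Sorted (with $ < everything):
  sorted[0] = $zzzxxz
  sorted[1] = xxz$zzz
  sorted[2] = xz$zzzx
  sorted[3] = z$zzzxx
  sorted[4] = zxxz$zz
  sorted[5] = zzxxz$z
  sorted[6] = zzzxxz$
sorted[3] = z$zzzxx

Answer: z$zzzxx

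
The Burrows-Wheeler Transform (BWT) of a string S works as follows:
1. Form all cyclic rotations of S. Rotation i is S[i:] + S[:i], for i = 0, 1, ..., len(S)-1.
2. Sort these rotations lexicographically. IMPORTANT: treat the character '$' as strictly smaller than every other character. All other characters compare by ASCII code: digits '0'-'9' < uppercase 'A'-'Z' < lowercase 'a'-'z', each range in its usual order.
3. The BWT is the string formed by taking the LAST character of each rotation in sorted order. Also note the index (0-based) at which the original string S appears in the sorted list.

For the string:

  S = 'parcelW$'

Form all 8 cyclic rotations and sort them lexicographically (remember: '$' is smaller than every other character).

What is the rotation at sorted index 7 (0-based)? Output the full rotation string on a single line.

All 8 rotations (rotation i = S[i:]+S[:i]):
  rot[0] = parcelW$
  rot[1] = arcelW$p
  rot[2] = rcelW$pa
  rot[3] = celW$par
  rot[4] = elW$parc
  rot[5] = lW$parce
  rot[6] = W$parcel
  rot[7] = $parcelW
Sorted (with $ < everything):
  sorted[0] = $parcelW
  sorted[1] = W$parcel
  sorted[2] = arcelW$p
  sorted[3] = celW$par
  sorted[4] = elW$parc
  sorted[5] = lW$parce
  sorted[6] = parcelW$
  sorted[7] = rcelW$pa
sorted[7] = rcelW$pa

Answer: rcelW$pa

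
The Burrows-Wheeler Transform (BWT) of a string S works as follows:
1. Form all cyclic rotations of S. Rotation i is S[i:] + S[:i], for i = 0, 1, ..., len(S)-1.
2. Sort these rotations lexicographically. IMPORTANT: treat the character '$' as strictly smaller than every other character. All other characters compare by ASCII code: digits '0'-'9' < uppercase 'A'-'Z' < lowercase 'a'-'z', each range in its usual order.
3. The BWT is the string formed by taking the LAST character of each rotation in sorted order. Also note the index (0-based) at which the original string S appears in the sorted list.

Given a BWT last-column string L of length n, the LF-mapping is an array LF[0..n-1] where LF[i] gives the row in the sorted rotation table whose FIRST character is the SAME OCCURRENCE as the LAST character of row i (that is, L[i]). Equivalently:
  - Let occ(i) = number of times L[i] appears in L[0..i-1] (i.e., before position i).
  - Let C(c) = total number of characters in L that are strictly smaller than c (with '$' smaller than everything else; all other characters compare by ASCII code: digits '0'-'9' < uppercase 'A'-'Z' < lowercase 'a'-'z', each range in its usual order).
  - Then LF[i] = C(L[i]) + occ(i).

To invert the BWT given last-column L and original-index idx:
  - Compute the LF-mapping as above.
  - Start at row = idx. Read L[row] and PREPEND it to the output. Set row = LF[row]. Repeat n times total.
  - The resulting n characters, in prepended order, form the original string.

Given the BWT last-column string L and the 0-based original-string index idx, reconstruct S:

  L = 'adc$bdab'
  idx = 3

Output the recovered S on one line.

LF mapping: 1 6 5 0 3 7 2 4
Walk LF starting at row 3, prepending L[row]:
  step 1: row=3, L[3]='$', prepend. Next row=LF[3]=0
  step 2: row=0, L[0]='a', prepend. Next row=LF[0]=1
  step 3: row=1, L[1]='d', prepend. Next row=LF[1]=6
  step 4: row=6, L[6]='a', prepend. Next row=LF[6]=2
  step 5: row=2, L[2]='c', prepend. Next row=LF[2]=5
  step 6: row=5, L[5]='d', prepend. Next row=LF[5]=7
  step 7: row=7, L[7]='b', prepend. Next row=LF[7]=4
  step 8: row=4, L[4]='b', prepend. Next row=LF[4]=3
Reversed output: bbdcada$

Answer: bbdcada$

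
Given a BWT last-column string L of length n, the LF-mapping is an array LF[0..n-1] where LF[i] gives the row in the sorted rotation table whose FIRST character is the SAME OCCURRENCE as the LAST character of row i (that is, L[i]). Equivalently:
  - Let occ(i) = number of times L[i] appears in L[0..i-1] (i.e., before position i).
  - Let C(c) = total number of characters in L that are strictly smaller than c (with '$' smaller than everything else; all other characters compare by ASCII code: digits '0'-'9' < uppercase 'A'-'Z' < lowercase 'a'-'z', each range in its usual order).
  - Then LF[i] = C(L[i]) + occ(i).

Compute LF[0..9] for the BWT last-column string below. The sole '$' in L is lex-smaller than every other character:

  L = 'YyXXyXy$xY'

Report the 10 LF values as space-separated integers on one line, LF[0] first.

Char counts: '$':1, 'X':3, 'Y':2, 'x':1, 'y':3
C (first-col start): C('$')=0, C('X')=1, C('Y')=4, C('x')=6, C('y')=7
L[0]='Y': occ=0, LF[0]=C('Y')+0=4+0=4
L[1]='y': occ=0, LF[1]=C('y')+0=7+0=7
L[2]='X': occ=0, LF[2]=C('X')+0=1+0=1
L[3]='X': occ=1, LF[3]=C('X')+1=1+1=2
L[4]='y': occ=1, LF[4]=C('y')+1=7+1=8
L[5]='X': occ=2, LF[5]=C('X')+2=1+2=3
L[6]='y': occ=2, LF[6]=C('y')+2=7+2=9
L[7]='$': occ=0, LF[7]=C('$')+0=0+0=0
L[8]='x': occ=0, LF[8]=C('x')+0=6+0=6
L[9]='Y': occ=1, LF[9]=C('Y')+1=4+1=5

Answer: 4 7 1 2 8 3 9 0 6 5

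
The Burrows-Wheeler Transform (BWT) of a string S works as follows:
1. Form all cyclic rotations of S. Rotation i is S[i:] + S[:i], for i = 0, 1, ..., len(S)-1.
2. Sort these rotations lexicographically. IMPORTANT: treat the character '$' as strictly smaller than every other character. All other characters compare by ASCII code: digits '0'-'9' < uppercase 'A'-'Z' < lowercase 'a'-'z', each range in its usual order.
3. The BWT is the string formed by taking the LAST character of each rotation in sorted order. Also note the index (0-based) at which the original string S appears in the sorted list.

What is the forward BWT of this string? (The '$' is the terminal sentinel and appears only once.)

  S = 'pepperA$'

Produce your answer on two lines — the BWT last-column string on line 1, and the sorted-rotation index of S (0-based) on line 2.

Answer: Arpp$pee
4

Derivation:
All 8 rotations (rotation i = S[i:]+S[:i]):
  rot[0] = pepperA$
  rot[1] = epperA$p
  rot[2] = pperA$pe
  rot[3] = perA$pep
  rot[4] = erA$pepp
  rot[5] = rA$peppe
  rot[6] = A$pepper
  rot[7] = $pepperA
Sorted (with $ < everything):
  sorted[0] = $pepperA  (last char: 'A')
  sorted[1] = A$pepper  (last char: 'r')
  sorted[2] = epperA$p  (last char: 'p')
  sorted[3] = erA$pepp  (last char: 'p')
  sorted[4] = pepperA$  (last char: '$')
  sorted[5] = perA$pep  (last char: 'p')
  sorted[6] = pperA$pe  (last char: 'e')
  sorted[7] = rA$peppe  (last char: 'e')
Last column: Arpp$pee
Original string S is at sorted index 4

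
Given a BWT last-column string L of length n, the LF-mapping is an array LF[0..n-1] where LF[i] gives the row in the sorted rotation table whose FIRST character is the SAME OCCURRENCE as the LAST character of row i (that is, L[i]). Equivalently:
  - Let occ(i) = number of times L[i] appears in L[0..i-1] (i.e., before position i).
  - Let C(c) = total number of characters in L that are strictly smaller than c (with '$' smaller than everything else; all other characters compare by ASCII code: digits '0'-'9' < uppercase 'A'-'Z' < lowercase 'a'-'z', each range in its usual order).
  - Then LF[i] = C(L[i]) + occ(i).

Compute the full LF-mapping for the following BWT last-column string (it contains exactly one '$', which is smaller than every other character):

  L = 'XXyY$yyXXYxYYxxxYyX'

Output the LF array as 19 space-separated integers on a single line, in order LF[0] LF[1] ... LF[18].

Answer: 1 2 15 6 0 16 17 3 4 7 11 8 9 12 13 14 10 18 5

Derivation:
Char counts: '$':1, 'X':5, 'Y':5, 'x':4, 'y':4
C (first-col start): C('$')=0, C('X')=1, C('Y')=6, C('x')=11, C('y')=15
L[0]='X': occ=0, LF[0]=C('X')+0=1+0=1
L[1]='X': occ=1, LF[1]=C('X')+1=1+1=2
L[2]='y': occ=0, LF[2]=C('y')+0=15+0=15
L[3]='Y': occ=0, LF[3]=C('Y')+0=6+0=6
L[4]='$': occ=0, LF[4]=C('$')+0=0+0=0
L[5]='y': occ=1, LF[5]=C('y')+1=15+1=16
L[6]='y': occ=2, LF[6]=C('y')+2=15+2=17
L[7]='X': occ=2, LF[7]=C('X')+2=1+2=3
L[8]='X': occ=3, LF[8]=C('X')+3=1+3=4
L[9]='Y': occ=1, LF[9]=C('Y')+1=6+1=7
L[10]='x': occ=0, LF[10]=C('x')+0=11+0=11
L[11]='Y': occ=2, LF[11]=C('Y')+2=6+2=8
L[12]='Y': occ=3, LF[12]=C('Y')+3=6+3=9
L[13]='x': occ=1, LF[13]=C('x')+1=11+1=12
L[14]='x': occ=2, LF[14]=C('x')+2=11+2=13
L[15]='x': occ=3, LF[15]=C('x')+3=11+3=14
L[16]='Y': occ=4, LF[16]=C('Y')+4=6+4=10
L[17]='y': occ=3, LF[17]=C('y')+3=15+3=18
L[18]='X': occ=4, LF[18]=C('X')+4=1+4=5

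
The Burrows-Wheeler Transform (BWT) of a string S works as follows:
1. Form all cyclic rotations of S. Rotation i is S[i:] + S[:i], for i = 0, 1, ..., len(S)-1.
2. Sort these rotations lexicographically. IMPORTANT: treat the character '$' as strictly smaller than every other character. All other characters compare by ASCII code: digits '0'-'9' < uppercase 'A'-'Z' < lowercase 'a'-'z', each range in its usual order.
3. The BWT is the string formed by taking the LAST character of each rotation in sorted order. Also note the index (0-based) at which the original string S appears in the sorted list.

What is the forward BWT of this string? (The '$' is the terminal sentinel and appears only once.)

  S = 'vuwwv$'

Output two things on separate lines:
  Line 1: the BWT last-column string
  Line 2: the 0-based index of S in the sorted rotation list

Answer: vvw$wu
3

Derivation:
All 6 rotations (rotation i = S[i:]+S[:i]):
  rot[0] = vuwwv$
  rot[1] = uwwv$v
  rot[2] = wwv$vu
  rot[3] = wv$vuw
  rot[4] = v$vuww
  rot[5] = $vuwwv
Sorted (with $ < everything):
  sorted[0] = $vuwwv  (last char: 'v')
  sorted[1] = uwwv$v  (last char: 'v')
  sorted[2] = v$vuww  (last char: 'w')
  sorted[3] = vuwwv$  (last char: '$')
  sorted[4] = wv$vuw  (last char: 'w')
  sorted[5] = wwv$vu  (last char: 'u')
Last column: vvw$wu
Original string S is at sorted index 3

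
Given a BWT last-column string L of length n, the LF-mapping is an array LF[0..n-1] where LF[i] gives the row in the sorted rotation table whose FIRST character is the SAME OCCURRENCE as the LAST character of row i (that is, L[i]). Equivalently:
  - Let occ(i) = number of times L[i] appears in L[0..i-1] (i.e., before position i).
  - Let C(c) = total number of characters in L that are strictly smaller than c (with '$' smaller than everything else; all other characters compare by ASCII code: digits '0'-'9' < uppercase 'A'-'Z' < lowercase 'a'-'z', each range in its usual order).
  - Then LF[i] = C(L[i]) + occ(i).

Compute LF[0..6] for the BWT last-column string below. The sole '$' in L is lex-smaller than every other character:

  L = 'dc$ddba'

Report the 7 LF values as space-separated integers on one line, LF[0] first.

Char counts: '$':1, 'a':1, 'b':1, 'c':1, 'd':3
C (first-col start): C('$')=0, C('a')=1, C('b')=2, C('c')=3, C('d')=4
L[0]='d': occ=0, LF[0]=C('d')+0=4+0=4
L[1]='c': occ=0, LF[1]=C('c')+0=3+0=3
L[2]='$': occ=0, LF[2]=C('$')+0=0+0=0
L[3]='d': occ=1, LF[3]=C('d')+1=4+1=5
L[4]='d': occ=2, LF[4]=C('d')+2=4+2=6
L[5]='b': occ=0, LF[5]=C('b')+0=2+0=2
L[6]='a': occ=0, LF[6]=C('a')+0=1+0=1

Answer: 4 3 0 5 6 2 1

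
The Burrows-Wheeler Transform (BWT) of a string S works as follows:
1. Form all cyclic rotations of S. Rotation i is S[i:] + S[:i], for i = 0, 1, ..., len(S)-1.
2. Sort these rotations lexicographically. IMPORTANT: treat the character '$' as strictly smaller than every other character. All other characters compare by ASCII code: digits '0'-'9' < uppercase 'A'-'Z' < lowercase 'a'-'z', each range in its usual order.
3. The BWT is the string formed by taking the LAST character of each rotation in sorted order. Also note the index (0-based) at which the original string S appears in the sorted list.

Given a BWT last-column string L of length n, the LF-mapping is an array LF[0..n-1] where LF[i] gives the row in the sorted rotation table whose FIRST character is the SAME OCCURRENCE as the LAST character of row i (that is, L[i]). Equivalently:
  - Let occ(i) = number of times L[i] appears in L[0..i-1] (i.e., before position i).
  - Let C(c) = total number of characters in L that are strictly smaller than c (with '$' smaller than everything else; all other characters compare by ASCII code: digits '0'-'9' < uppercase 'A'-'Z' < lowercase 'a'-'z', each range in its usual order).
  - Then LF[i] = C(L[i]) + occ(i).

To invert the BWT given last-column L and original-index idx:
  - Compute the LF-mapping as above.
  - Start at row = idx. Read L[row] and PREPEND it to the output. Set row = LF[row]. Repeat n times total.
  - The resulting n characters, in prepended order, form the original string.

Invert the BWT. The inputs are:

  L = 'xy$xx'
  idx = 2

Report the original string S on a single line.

Answer: xxyx$

Derivation:
LF mapping: 1 4 0 2 3
Walk LF starting at row 2, prepending L[row]:
  step 1: row=2, L[2]='$', prepend. Next row=LF[2]=0
  step 2: row=0, L[0]='x', prepend. Next row=LF[0]=1
  step 3: row=1, L[1]='y', prepend. Next row=LF[1]=4
  step 4: row=4, L[4]='x', prepend. Next row=LF[4]=3
  step 5: row=3, L[3]='x', prepend. Next row=LF[3]=2
Reversed output: xxyx$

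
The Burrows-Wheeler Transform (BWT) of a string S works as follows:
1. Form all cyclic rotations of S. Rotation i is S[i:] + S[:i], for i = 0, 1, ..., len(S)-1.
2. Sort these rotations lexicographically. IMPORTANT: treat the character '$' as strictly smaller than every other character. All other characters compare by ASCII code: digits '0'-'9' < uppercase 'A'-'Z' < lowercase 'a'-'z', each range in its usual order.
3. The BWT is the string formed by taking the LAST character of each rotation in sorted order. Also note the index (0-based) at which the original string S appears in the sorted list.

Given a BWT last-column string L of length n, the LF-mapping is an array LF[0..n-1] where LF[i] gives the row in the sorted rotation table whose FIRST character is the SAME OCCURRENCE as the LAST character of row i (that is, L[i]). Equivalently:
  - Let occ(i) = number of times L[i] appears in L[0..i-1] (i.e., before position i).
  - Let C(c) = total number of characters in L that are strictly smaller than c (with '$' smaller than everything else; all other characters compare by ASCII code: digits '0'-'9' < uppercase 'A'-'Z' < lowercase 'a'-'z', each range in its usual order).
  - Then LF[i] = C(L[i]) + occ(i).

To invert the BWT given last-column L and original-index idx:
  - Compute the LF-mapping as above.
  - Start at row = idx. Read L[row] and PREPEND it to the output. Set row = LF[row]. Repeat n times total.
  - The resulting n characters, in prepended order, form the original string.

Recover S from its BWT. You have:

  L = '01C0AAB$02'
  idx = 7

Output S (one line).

Answer: A2C00BA10$

Derivation:
LF mapping: 1 4 9 2 6 7 8 0 3 5
Walk LF starting at row 7, prepending L[row]:
  step 1: row=7, L[7]='$', prepend. Next row=LF[7]=0
  step 2: row=0, L[0]='0', prepend. Next row=LF[0]=1
  step 3: row=1, L[1]='1', prepend. Next row=LF[1]=4
  step 4: row=4, L[4]='A', prepend. Next row=LF[4]=6
  step 5: row=6, L[6]='B', prepend. Next row=LF[6]=8
  step 6: row=8, L[8]='0', prepend. Next row=LF[8]=3
  step 7: row=3, L[3]='0', prepend. Next row=LF[3]=2
  step 8: row=2, L[2]='C', prepend. Next row=LF[2]=9
  step 9: row=9, L[9]='2', prepend. Next row=LF[9]=5
  step 10: row=5, L[5]='A', prepend. Next row=LF[5]=7
Reversed output: A2C00BA10$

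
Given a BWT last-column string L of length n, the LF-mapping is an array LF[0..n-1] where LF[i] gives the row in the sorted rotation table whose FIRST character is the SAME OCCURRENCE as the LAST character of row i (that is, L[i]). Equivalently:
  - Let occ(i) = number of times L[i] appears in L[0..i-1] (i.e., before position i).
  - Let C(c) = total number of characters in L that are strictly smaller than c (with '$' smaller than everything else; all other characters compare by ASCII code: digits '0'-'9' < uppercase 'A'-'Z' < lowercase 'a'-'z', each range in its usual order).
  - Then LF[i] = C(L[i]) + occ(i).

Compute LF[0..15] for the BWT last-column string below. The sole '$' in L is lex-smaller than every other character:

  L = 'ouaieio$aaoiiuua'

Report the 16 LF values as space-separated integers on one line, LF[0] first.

Answer: 10 13 1 6 5 7 11 0 2 3 12 8 9 14 15 4

Derivation:
Char counts: '$':1, 'a':4, 'e':1, 'i':4, 'o':3, 'u':3
C (first-col start): C('$')=0, C('a')=1, C('e')=5, C('i')=6, C('o')=10, C('u')=13
L[0]='o': occ=0, LF[0]=C('o')+0=10+0=10
L[1]='u': occ=0, LF[1]=C('u')+0=13+0=13
L[2]='a': occ=0, LF[2]=C('a')+0=1+0=1
L[3]='i': occ=0, LF[3]=C('i')+0=6+0=6
L[4]='e': occ=0, LF[4]=C('e')+0=5+0=5
L[5]='i': occ=1, LF[5]=C('i')+1=6+1=7
L[6]='o': occ=1, LF[6]=C('o')+1=10+1=11
L[7]='$': occ=0, LF[7]=C('$')+0=0+0=0
L[8]='a': occ=1, LF[8]=C('a')+1=1+1=2
L[9]='a': occ=2, LF[9]=C('a')+2=1+2=3
L[10]='o': occ=2, LF[10]=C('o')+2=10+2=12
L[11]='i': occ=2, LF[11]=C('i')+2=6+2=8
L[12]='i': occ=3, LF[12]=C('i')+3=6+3=9
L[13]='u': occ=1, LF[13]=C('u')+1=13+1=14
L[14]='u': occ=2, LF[14]=C('u')+2=13+2=15
L[15]='a': occ=3, LF[15]=C('a')+3=1+3=4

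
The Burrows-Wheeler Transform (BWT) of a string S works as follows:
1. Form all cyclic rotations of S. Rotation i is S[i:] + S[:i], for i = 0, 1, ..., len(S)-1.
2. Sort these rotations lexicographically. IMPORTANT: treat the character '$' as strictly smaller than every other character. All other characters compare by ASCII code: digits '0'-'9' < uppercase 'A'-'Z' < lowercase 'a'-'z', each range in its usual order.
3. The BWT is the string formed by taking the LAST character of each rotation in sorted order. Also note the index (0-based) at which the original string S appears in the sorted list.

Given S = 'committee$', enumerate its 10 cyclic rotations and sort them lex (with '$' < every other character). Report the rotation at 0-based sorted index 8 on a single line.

Answer: tee$commit

Derivation:
All 10 rotations (rotation i = S[i:]+S[:i]):
  rot[0] = committee$
  rot[1] = ommittee$c
  rot[2] = mmittee$co
  rot[3] = mittee$com
  rot[4] = ittee$comm
  rot[5] = ttee$commi
  rot[6] = tee$commit
  rot[7] = ee$committ
  rot[8] = e$committe
  rot[9] = $committee
Sorted (with $ < everything):
  sorted[0] = $committee
  sorted[1] = committee$
  sorted[2] = e$committe
  sorted[3] = ee$committ
  sorted[4] = ittee$comm
  sorted[5] = mittee$com
  sorted[6] = mmittee$co
  sorted[7] = ommittee$c
  sorted[8] = tee$commit
  sorted[9] = ttee$commi
sorted[8] = tee$commit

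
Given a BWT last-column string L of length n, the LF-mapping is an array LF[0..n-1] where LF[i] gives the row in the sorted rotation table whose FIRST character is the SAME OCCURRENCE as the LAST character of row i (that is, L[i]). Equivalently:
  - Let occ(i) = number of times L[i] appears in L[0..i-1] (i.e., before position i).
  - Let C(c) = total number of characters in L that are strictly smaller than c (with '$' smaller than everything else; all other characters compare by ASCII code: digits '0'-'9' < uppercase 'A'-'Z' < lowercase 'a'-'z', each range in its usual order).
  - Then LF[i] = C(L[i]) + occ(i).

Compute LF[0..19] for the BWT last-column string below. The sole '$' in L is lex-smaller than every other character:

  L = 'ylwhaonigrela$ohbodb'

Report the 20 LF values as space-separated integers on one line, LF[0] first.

Char counts: '$':1, 'a':2, 'b':2, 'd':1, 'e':1, 'g':1, 'h':2, 'i':1, 'l':2, 'n':1, 'o':3, 'r':1, 'w':1, 'y':1
C (first-col start): C('$')=0, C('a')=1, C('b')=3, C('d')=5, C('e')=6, C('g')=7, C('h')=8, C('i')=10, C('l')=11, C('n')=13, C('o')=14, C('r')=17, C('w')=18, C('y')=19
L[0]='y': occ=0, LF[0]=C('y')+0=19+0=19
L[1]='l': occ=0, LF[1]=C('l')+0=11+0=11
L[2]='w': occ=0, LF[2]=C('w')+0=18+0=18
L[3]='h': occ=0, LF[3]=C('h')+0=8+0=8
L[4]='a': occ=0, LF[4]=C('a')+0=1+0=1
L[5]='o': occ=0, LF[5]=C('o')+0=14+0=14
L[6]='n': occ=0, LF[6]=C('n')+0=13+0=13
L[7]='i': occ=0, LF[7]=C('i')+0=10+0=10
L[8]='g': occ=0, LF[8]=C('g')+0=7+0=7
L[9]='r': occ=0, LF[9]=C('r')+0=17+0=17
L[10]='e': occ=0, LF[10]=C('e')+0=6+0=6
L[11]='l': occ=1, LF[11]=C('l')+1=11+1=12
L[12]='a': occ=1, LF[12]=C('a')+1=1+1=2
L[13]='$': occ=0, LF[13]=C('$')+0=0+0=0
L[14]='o': occ=1, LF[14]=C('o')+1=14+1=15
L[15]='h': occ=1, LF[15]=C('h')+1=8+1=9
L[16]='b': occ=0, LF[16]=C('b')+0=3+0=3
L[17]='o': occ=2, LF[17]=C('o')+2=14+2=16
L[18]='d': occ=0, LF[18]=C('d')+0=5+0=5
L[19]='b': occ=1, LF[19]=C('b')+1=3+1=4

Answer: 19 11 18 8 1 14 13 10 7 17 6 12 2 0 15 9 3 16 5 4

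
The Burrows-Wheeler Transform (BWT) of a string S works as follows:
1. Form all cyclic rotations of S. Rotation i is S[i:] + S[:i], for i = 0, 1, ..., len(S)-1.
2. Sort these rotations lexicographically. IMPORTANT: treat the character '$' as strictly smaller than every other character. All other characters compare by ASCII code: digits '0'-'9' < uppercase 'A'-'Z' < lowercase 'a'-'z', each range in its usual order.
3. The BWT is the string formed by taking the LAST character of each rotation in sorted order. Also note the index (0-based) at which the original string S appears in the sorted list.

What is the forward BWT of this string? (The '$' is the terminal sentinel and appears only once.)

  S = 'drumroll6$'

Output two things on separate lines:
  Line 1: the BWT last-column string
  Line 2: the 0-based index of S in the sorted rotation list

All 10 rotations (rotation i = S[i:]+S[:i]):
  rot[0] = drumroll6$
  rot[1] = rumroll6$d
  rot[2] = umroll6$dr
  rot[3] = mroll6$dru
  rot[4] = roll6$drum
  rot[5] = oll6$drumr
  rot[6] = ll6$drumro
  rot[7] = l6$drumrol
  rot[8] = 6$drumroll
  rot[9] = $drumroll6
Sorted (with $ < everything):
  sorted[0] = $drumroll6  (last char: '6')
  sorted[1] = 6$drumroll  (last char: 'l')
  sorted[2] = drumroll6$  (last char: '$')
  sorted[3] = l6$drumrol  (last char: 'l')
  sorted[4] = ll6$drumro  (last char: 'o')
  sorted[5] = mroll6$dru  (last char: 'u')
  sorted[6] = oll6$drumr  (last char: 'r')
  sorted[7] = roll6$drum  (last char: 'm')
  sorted[8] = rumroll6$d  (last char: 'd')
  sorted[9] = umroll6$dr  (last char: 'r')
Last column: 6l$lourmdr
Original string S is at sorted index 2

Answer: 6l$lourmdr
2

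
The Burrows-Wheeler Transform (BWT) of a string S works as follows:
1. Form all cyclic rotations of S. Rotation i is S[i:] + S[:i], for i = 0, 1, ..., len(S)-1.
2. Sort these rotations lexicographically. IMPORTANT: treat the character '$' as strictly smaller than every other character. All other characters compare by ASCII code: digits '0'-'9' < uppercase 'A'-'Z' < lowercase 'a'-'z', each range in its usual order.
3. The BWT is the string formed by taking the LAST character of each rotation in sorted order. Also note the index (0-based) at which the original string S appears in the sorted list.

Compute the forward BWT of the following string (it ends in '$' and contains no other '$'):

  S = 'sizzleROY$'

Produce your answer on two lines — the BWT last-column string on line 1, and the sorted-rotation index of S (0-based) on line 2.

All 10 rotations (rotation i = S[i:]+S[:i]):
  rot[0] = sizzleROY$
  rot[1] = izzleROY$s
  rot[2] = zzleROY$si
  rot[3] = zleROY$siz
  rot[4] = leROY$sizz
  rot[5] = eROY$sizzl
  rot[6] = ROY$sizzle
  rot[7] = OY$sizzleR
  rot[8] = Y$sizzleRO
  rot[9] = $sizzleROY
Sorted (with $ < everything):
  sorted[0] = $sizzleROY  (last char: 'Y')
  sorted[1] = OY$sizzleR  (last char: 'R')
  sorted[2] = ROY$sizzle  (last char: 'e')
  sorted[3] = Y$sizzleRO  (last char: 'O')
  sorted[4] = eROY$sizzl  (last char: 'l')
  sorted[5] = izzleROY$s  (last char: 's')
  sorted[6] = leROY$sizz  (last char: 'z')
  sorted[7] = sizzleROY$  (last char: '$')
  sorted[8] = zleROY$siz  (last char: 'z')
  sorted[9] = zzleROY$si  (last char: 'i')
Last column: YReOlsz$zi
Original string S is at sorted index 7

Answer: YReOlsz$zi
7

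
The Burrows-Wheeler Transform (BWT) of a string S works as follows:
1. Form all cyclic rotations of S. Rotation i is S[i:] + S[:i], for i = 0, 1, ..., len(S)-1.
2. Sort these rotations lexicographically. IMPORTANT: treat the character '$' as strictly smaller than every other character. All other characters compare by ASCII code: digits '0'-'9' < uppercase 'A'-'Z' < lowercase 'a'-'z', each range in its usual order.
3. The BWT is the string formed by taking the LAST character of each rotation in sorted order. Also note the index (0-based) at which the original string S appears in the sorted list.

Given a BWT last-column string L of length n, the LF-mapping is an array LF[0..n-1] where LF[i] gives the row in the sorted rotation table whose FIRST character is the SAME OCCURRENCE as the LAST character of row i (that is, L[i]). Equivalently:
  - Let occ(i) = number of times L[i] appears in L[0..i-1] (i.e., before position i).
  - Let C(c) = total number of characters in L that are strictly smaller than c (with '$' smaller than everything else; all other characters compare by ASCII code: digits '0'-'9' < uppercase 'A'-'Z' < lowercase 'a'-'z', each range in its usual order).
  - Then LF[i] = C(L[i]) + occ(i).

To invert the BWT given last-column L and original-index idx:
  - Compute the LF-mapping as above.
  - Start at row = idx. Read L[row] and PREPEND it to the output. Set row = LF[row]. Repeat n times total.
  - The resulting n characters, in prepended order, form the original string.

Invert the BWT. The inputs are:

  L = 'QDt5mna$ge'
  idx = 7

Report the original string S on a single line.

LF mapping: 3 2 9 1 7 8 4 0 6 5
Walk LF starting at row 7, prepending L[row]:
  step 1: row=7, L[7]='$', prepend. Next row=LF[7]=0
  step 2: row=0, L[0]='Q', prepend. Next row=LF[0]=3
  step 3: row=3, L[3]='5', prepend. Next row=LF[3]=1
  step 4: row=1, L[1]='D', prepend. Next row=LF[1]=2
  step 5: row=2, L[2]='t', prepend. Next row=LF[2]=9
  step 6: row=9, L[9]='e', prepend. Next row=LF[9]=5
  step 7: row=5, L[5]='n', prepend. Next row=LF[5]=8
  step 8: row=8, L[8]='g', prepend. Next row=LF[8]=6
  step 9: row=6, L[6]='a', prepend. Next row=LF[6]=4
  step 10: row=4, L[4]='m', prepend. Next row=LF[4]=7
Reversed output: magnetD5Q$

Answer: magnetD5Q$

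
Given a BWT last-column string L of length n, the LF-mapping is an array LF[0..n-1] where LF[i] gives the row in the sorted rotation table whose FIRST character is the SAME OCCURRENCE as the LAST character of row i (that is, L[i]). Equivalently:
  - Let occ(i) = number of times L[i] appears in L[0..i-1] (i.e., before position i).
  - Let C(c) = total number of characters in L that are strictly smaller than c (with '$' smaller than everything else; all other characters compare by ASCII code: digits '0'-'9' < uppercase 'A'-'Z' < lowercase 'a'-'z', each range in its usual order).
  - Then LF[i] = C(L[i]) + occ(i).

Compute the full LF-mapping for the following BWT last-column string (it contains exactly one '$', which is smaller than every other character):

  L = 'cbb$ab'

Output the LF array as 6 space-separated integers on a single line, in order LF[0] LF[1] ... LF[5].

Answer: 5 2 3 0 1 4

Derivation:
Char counts: '$':1, 'a':1, 'b':3, 'c':1
C (first-col start): C('$')=0, C('a')=1, C('b')=2, C('c')=5
L[0]='c': occ=0, LF[0]=C('c')+0=5+0=5
L[1]='b': occ=0, LF[1]=C('b')+0=2+0=2
L[2]='b': occ=1, LF[2]=C('b')+1=2+1=3
L[3]='$': occ=0, LF[3]=C('$')+0=0+0=0
L[4]='a': occ=0, LF[4]=C('a')+0=1+0=1
L[5]='b': occ=2, LF[5]=C('b')+2=2+2=4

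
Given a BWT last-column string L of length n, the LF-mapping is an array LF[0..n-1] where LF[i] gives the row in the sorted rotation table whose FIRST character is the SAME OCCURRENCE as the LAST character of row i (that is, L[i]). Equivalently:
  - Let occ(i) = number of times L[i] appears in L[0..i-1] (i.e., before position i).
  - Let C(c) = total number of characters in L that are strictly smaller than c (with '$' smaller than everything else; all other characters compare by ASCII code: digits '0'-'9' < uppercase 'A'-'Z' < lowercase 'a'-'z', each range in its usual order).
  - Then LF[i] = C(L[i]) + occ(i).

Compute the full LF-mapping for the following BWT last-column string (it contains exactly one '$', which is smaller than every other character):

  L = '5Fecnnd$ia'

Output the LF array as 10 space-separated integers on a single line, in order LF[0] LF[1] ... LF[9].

Char counts: '$':1, '5':1, 'F':1, 'a':1, 'c':1, 'd':1, 'e':1, 'i':1, 'n':2
C (first-col start): C('$')=0, C('5')=1, C('F')=2, C('a')=3, C('c')=4, C('d')=5, C('e')=6, C('i')=7, C('n')=8
L[0]='5': occ=0, LF[0]=C('5')+0=1+0=1
L[1]='F': occ=0, LF[1]=C('F')+0=2+0=2
L[2]='e': occ=0, LF[2]=C('e')+0=6+0=6
L[3]='c': occ=0, LF[3]=C('c')+0=4+0=4
L[4]='n': occ=0, LF[4]=C('n')+0=8+0=8
L[5]='n': occ=1, LF[5]=C('n')+1=8+1=9
L[6]='d': occ=0, LF[6]=C('d')+0=5+0=5
L[7]='$': occ=0, LF[7]=C('$')+0=0+0=0
L[8]='i': occ=0, LF[8]=C('i')+0=7+0=7
L[9]='a': occ=0, LF[9]=C('a')+0=3+0=3

Answer: 1 2 6 4 8 9 5 0 7 3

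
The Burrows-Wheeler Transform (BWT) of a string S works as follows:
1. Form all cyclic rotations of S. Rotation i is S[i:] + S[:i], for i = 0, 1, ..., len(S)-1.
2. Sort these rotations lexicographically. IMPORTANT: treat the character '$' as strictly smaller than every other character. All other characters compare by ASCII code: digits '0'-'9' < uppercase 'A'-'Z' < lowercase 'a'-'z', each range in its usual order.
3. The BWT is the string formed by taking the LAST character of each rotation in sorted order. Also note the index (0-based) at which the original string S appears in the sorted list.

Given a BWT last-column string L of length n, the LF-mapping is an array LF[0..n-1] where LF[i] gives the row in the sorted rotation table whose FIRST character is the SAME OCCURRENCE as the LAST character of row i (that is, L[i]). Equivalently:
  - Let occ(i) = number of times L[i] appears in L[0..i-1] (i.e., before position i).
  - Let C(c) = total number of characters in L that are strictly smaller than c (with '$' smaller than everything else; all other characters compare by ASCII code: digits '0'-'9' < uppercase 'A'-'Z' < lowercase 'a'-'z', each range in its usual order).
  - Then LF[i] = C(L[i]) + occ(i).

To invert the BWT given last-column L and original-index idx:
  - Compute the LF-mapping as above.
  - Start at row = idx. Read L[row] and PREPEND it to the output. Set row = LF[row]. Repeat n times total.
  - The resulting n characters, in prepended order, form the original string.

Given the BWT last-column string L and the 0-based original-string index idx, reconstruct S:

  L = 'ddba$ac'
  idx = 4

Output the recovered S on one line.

Answer: cdabad$

Derivation:
LF mapping: 5 6 3 1 0 2 4
Walk LF starting at row 4, prepending L[row]:
  step 1: row=4, L[4]='$', prepend. Next row=LF[4]=0
  step 2: row=0, L[0]='d', prepend. Next row=LF[0]=5
  step 3: row=5, L[5]='a', prepend. Next row=LF[5]=2
  step 4: row=2, L[2]='b', prepend. Next row=LF[2]=3
  step 5: row=3, L[3]='a', prepend. Next row=LF[3]=1
  step 6: row=1, L[1]='d', prepend. Next row=LF[1]=6
  step 7: row=6, L[6]='c', prepend. Next row=LF[6]=4
Reversed output: cdabad$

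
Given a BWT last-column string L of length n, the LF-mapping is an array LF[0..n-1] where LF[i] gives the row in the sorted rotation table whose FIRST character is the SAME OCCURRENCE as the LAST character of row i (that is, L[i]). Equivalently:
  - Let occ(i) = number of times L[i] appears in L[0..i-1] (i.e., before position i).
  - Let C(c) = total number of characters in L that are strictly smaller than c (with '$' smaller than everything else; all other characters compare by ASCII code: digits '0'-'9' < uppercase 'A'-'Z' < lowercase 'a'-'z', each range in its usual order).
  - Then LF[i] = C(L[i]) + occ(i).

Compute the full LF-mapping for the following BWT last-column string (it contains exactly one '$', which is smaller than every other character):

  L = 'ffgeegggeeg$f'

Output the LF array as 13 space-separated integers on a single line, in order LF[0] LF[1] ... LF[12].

Char counts: '$':1, 'e':4, 'f':3, 'g':5
C (first-col start): C('$')=0, C('e')=1, C('f')=5, C('g')=8
L[0]='f': occ=0, LF[0]=C('f')+0=5+0=5
L[1]='f': occ=1, LF[1]=C('f')+1=5+1=6
L[2]='g': occ=0, LF[2]=C('g')+0=8+0=8
L[3]='e': occ=0, LF[3]=C('e')+0=1+0=1
L[4]='e': occ=1, LF[4]=C('e')+1=1+1=2
L[5]='g': occ=1, LF[5]=C('g')+1=8+1=9
L[6]='g': occ=2, LF[6]=C('g')+2=8+2=10
L[7]='g': occ=3, LF[7]=C('g')+3=8+3=11
L[8]='e': occ=2, LF[8]=C('e')+2=1+2=3
L[9]='e': occ=3, LF[9]=C('e')+3=1+3=4
L[10]='g': occ=4, LF[10]=C('g')+4=8+4=12
L[11]='$': occ=0, LF[11]=C('$')+0=0+0=0
L[12]='f': occ=2, LF[12]=C('f')+2=5+2=7

Answer: 5 6 8 1 2 9 10 11 3 4 12 0 7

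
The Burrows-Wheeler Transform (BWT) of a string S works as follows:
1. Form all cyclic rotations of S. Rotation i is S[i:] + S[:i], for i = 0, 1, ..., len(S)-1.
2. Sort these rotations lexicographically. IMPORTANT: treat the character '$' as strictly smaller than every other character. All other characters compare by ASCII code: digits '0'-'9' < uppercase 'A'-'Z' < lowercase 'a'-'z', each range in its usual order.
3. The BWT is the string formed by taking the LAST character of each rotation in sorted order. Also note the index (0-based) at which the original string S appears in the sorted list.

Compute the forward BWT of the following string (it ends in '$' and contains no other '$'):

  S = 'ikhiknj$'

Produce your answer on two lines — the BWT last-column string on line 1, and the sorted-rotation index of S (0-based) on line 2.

All 8 rotations (rotation i = S[i:]+S[:i]):
  rot[0] = ikhiknj$
  rot[1] = khiknj$i
  rot[2] = hiknj$ik
  rot[3] = iknj$ikh
  rot[4] = knj$ikhi
  rot[5] = nj$ikhik
  rot[6] = j$ikhikn
  rot[7] = $ikhiknj
Sorted (with $ < everything):
  sorted[0] = $ikhiknj  (last char: 'j')
  sorted[1] = hiknj$ik  (last char: 'k')
  sorted[2] = ikhiknj$  (last char: '$')
  sorted[3] = iknj$ikh  (last char: 'h')
  sorted[4] = j$ikhikn  (last char: 'n')
  sorted[5] = khiknj$i  (last char: 'i')
  sorted[6] = knj$ikhi  (last char: 'i')
  sorted[7] = nj$ikhik  (last char: 'k')
Last column: jk$hniik
Original string S is at sorted index 2

Answer: jk$hniik
2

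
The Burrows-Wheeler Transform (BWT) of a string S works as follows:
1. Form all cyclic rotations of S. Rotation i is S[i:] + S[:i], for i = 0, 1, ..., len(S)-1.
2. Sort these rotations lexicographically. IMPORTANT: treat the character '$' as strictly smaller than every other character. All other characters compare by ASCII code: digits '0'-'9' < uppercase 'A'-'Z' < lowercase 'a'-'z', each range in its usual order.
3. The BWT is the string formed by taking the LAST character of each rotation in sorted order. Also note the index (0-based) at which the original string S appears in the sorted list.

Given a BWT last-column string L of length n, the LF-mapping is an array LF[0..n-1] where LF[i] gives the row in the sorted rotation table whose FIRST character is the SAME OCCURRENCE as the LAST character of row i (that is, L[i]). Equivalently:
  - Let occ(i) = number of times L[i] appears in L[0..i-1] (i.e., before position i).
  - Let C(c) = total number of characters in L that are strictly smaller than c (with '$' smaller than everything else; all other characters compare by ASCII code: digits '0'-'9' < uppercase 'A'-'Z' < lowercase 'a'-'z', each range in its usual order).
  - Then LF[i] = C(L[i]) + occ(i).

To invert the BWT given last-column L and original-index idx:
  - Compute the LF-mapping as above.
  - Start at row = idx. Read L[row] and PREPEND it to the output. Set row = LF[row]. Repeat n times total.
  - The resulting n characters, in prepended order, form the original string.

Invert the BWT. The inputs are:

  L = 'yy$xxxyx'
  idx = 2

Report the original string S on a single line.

LF mapping: 5 6 0 1 2 3 7 4
Walk LF starting at row 2, prepending L[row]:
  step 1: row=2, L[2]='$', prepend. Next row=LF[2]=0
  step 2: row=0, L[0]='y', prepend. Next row=LF[0]=5
  step 3: row=5, L[5]='x', prepend. Next row=LF[5]=3
  step 4: row=3, L[3]='x', prepend. Next row=LF[3]=1
  step 5: row=1, L[1]='y', prepend. Next row=LF[1]=6
  step 6: row=6, L[6]='y', prepend. Next row=LF[6]=7
  step 7: row=7, L[7]='x', prepend. Next row=LF[7]=4
  step 8: row=4, L[4]='x', prepend. Next row=LF[4]=2
Reversed output: xxyyxxy$

Answer: xxyyxxy$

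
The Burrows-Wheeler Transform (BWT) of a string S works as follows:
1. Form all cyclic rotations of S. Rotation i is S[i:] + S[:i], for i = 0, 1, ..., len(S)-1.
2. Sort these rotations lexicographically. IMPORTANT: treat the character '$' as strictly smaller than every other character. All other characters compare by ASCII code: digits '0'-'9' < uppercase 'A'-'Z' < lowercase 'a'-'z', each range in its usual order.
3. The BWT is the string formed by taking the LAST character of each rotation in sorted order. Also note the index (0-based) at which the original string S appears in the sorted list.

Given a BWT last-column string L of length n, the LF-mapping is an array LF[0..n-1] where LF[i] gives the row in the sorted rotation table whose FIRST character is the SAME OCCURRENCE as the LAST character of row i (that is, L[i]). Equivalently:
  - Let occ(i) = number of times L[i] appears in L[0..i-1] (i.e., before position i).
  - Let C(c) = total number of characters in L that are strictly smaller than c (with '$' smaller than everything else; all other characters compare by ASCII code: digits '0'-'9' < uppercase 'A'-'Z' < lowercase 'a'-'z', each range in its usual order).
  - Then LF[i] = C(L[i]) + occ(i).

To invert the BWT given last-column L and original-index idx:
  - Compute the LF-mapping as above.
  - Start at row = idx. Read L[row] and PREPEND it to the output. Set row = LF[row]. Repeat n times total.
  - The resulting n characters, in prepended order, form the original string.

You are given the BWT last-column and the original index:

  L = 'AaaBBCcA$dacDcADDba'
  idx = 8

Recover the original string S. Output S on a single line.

Answer: DcCBBAbcadDcaADaaA$

Derivation:
LF mapping: 1 10 11 4 5 6 15 2 0 18 12 16 7 17 3 8 9 14 13
Walk LF starting at row 8, prepending L[row]:
  step 1: row=8, L[8]='$', prepend. Next row=LF[8]=0
  step 2: row=0, L[0]='A', prepend. Next row=LF[0]=1
  step 3: row=1, L[1]='a', prepend. Next row=LF[1]=10
  step 4: row=10, L[10]='a', prepend. Next row=LF[10]=12
  step 5: row=12, L[12]='D', prepend. Next row=LF[12]=7
  step 6: row=7, L[7]='A', prepend. Next row=LF[7]=2
  step 7: row=2, L[2]='a', prepend. Next row=LF[2]=11
  step 8: row=11, L[11]='c', prepend. Next row=LF[11]=16
  step 9: row=16, L[16]='D', prepend. Next row=LF[16]=9
  step 10: row=9, L[9]='d', prepend. Next row=LF[9]=18
  step 11: row=18, L[18]='a', prepend. Next row=LF[18]=13
  step 12: row=13, L[13]='c', prepend. Next row=LF[13]=17
  step 13: row=17, L[17]='b', prepend. Next row=LF[17]=14
  step 14: row=14, L[14]='A', prepend. Next row=LF[14]=3
  step 15: row=3, L[3]='B', prepend. Next row=LF[3]=4
  step 16: row=4, L[4]='B', prepend. Next row=LF[4]=5
  step 17: row=5, L[5]='C', prepend. Next row=LF[5]=6
  step 18: row=6, L[6]='c', prepend. Next row=LF[6]=15
  step 19: row=15, L[15]='D', prepend. Next row=LF[15]=8
Reversed output: DcCBBAbcadDcaADaaA$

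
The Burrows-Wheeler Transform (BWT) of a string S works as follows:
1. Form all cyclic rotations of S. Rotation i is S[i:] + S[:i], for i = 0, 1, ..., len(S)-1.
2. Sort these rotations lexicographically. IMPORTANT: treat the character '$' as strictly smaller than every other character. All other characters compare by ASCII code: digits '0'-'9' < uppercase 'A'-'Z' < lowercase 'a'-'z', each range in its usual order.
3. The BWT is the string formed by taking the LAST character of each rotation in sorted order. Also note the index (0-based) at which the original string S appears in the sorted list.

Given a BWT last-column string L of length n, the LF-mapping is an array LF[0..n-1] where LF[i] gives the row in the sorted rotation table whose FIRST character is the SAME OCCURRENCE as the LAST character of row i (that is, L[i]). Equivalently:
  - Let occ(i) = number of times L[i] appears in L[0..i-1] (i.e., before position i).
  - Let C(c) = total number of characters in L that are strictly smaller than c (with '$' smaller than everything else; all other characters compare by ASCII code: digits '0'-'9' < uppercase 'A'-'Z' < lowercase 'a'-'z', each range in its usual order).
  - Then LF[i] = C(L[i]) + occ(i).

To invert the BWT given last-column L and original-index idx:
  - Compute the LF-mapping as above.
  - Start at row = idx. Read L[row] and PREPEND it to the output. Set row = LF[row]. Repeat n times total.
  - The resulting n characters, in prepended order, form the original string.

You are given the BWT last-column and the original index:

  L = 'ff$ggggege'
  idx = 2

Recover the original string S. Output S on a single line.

Answer: egggfeggf$

Derivation:
LF mapping: 3 4 0 5 6 7 8 1 9 2
Walk LF starting at row 2, prepending L[row]:
  step 1: row=2, L[2]='$', prepend. Next row=LF[2]=0
  step 2: row=0, L[0]='f', prepend. Next row=LF[0]=3
  step 3: row=3, L[3]='g', prepend. Next row=LF[3]=5
  step 4: row=5, L[5]='g', prepend. Next row=LF[5]=7
  step 5: row=7, L[7]='e', prepend. Next row=LF[7]=1
  step 6: row=1, L[1]='f', prepend. Next row=LF[1]=4
  step 7: row=4, L[4]='g', prepend. Next row=LF[4]=6
  step 8: row=6, L[6]='g', prepend. Next row=LF[6]=8
  step 9: row=8, L[8]='g', prepend. Next row=LF[8]=9
  step 10: row=9, L[9]='e', prepend. Next row=LF[9]=2
Reversed output: egggfeggf$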